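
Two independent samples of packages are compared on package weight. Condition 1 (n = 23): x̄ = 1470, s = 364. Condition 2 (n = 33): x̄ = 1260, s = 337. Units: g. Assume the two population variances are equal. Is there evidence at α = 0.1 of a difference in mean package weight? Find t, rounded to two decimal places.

Let group 1 = condition 1, group 2 = condition 2. H0: μ_1 = μ_2; H1: μ_1 ≠ μ_2 (two-sample pooled-variance t-test, two-sided).
s_p² = [(23−1)·364² + (33−1)·337²]/(23+33−2) = 121280
t = (1470 − 1260)/√[121280·(1/23 + 1/33)] = 2.22
df = n₁ + n₂ − 2 = 54
Two-sided p-value ≈ 0.031
Since p ≈ 0.031 < α = 0.1, reject H0; the data support H1.

2.22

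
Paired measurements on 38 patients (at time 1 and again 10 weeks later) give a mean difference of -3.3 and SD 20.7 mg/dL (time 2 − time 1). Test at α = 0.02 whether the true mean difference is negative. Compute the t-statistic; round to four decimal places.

H0: μ_d = 0; H1: μ_d < 0 (paired t-test on the differences, left-tailed).
t = d̄/(s_d/√n) = -3.3/(20.7/√38) = -0.9827
df = n − 1 = 37
p-value = P(T ≤ -0.9827) ≈ 0.1661
Since p ≈ 0.1661 > α = 0.02, fail to reject H0; the data do not provide sufficient evidence against H0.

-0.9827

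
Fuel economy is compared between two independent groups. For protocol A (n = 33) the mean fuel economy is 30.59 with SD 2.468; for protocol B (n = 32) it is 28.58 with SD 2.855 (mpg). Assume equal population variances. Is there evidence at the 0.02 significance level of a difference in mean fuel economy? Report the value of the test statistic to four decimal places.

3.0395

Let group 1 = protocol A, group 2 = protocol B. H0: μ_1 = μ_2; H1: μ_1 ≠ μ_2 (two-sample pooled-variance t-test, two-sided).
s_p² = [(33−1)·2.468² + (32−1)·2.855²]/(33+32−2) = 7.10468
t = (30.59 − 28.58)/√[7.10468·(1/33 + 1/32)] = 3.0395
df = n₁ + n₂ − 2 = 63
Two-sided p-value ≈ 0.003
Since p ≈ 0.003 < α = 0.02, reject H0; the evidence is statistically significant.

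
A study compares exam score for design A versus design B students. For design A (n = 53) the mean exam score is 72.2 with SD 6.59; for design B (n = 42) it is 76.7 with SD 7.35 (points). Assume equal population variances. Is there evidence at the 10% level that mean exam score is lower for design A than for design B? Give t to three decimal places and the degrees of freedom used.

t = -3.141, df = 93

Let group 1 = design A, group 2 = design B. H0: μ_1 = μ_2; H1: μ_1 < μ_2 (two-sample pooled-variance t-test, left-tailed).
s_p² = [(53−1)·6.59² + (42−1)·7.35²]/(53+42−2) = 48.0987
t = (72.2 − 76.7)/√[48.0987·(1/53 + 1/42)] = -3.141
df = n₁ + n₂ − 2 = 93
p-value = P(T ≤ -3.141) ≈ 0.001
Since p ≈ 0.001 < α = 0.1, reject H0; the evidence is statistically significant.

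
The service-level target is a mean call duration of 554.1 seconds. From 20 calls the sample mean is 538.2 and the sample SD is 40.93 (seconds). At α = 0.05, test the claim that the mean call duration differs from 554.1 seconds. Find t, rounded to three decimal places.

-1.737

H0: μ = 554.1; H1: μ ≠ 554.1 (one-sample t-test, two-sided).
t = (x̄ − μ₀)/(s/√n) = (538.2 − 554.1)/(40.93/√20) = -1.737
df = n − 1 = 19
Two-sided p-value ≈ 0.099
Since p ≈ 0.099 > α = 0.05, fail to reject H0; the evidence is not statistically significant.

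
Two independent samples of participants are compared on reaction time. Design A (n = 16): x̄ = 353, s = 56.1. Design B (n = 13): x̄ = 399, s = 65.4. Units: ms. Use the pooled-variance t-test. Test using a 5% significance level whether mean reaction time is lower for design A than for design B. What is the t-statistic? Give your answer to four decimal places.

-2.0393

Let group 1 = design A, group 2 = design B. H0: μ_1 = μ_2; H1: μ_1 < μ_2 (two-sample pooled-variance t-test, left-tailed).
s_p² = [(16−1)·56.1² + (13−1)·65.4²]/(16+13−2) = 3649.41
t = (353 − 399)/√[3649.41·(1/16 + 1/13)] = -2.0393
df = n₁ + n₂ − 2 = 27
p-value = P(T ≤ -2.0393) ≈ 0.0257
Since p ≈ 0.0257 < α = 0.05, reject H0; the evidence is statistically significant.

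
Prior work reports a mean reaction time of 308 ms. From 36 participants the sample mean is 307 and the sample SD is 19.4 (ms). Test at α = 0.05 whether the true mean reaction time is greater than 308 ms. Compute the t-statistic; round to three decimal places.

H0: μ = 308; H1: μ > 308 (one-sample t-test, right-tailed).
t = (x̄ − μ₀)/(s/√n) = (307 − 308)/(19.4/√36) = -0.309
df = n − 1 = 35
p-value = P(T ≥ -0.309) ≈ 0.6205
Since p ≈ 0.6205 > α = 0.05, fail to reject H0; the evidence is not statistically significant.

-0.309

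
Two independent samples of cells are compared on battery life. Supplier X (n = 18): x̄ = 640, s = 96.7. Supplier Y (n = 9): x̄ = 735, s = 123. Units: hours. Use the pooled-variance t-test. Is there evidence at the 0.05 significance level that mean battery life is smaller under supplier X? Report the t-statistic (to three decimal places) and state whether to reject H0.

Let group 1 = supplier X, group 2 = supplier Y. H0: μ_1 = μ_2; H1: μ_1 < μ_2 (two-sample pooled-variance t-test, left-tailed).
s_p² = [(18−1)·96.7² + (9−1)·123²]/(18+9−2) = 11199.9
t = (640 − 735)/√[11199.9·(1/18 + 1/9)] = -2.199
df = n₁ + n₂ − 2 = 25
p-value = P(T ≤ -2.199) ≈ 0.0187
Since p ≈ 0.0187 < α = 0.05, reject H0; the evidence is statistically significant.

t = -2.199; reject H0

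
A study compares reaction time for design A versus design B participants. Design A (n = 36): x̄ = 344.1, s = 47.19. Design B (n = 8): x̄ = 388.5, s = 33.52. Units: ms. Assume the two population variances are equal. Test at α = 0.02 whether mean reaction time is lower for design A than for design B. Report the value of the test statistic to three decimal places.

-2.513

Let group 1 = design A, group 2 = design B. H0: μ_1 = μ_2; H1: μ_1 < μ_2 (two-sample pooled-variance t-test, left-tailed).
s_p² = [(36−1)·47.19² + (8−1)·33.52²]/(36+8−2) = 2043.01
t = (344.1 − 388.5)/√[2043.01·(1/36 + 1/8)] = -2.513
df = n₁ + n₂ − 2 = 42
p-value = P(T ≤ -2.513) ≈ 0.0079
Since p ≈ 0.0079 < α = 0.02, reject H0; the data support H1.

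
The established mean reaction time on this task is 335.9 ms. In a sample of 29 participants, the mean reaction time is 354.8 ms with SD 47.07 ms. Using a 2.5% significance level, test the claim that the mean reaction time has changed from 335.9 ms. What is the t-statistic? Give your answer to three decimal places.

2.162

H0: μ = 335.9; H1: μ ≠ 335.9 (one-sample t-test, two-sided).
t = (x̄ − μ₀)/(s/√n) = (354.8 − 335.9)/(47.07/√29) = 2.162
df = n − 1 = 28
Two-sided p-value ≈ 0.039
Since p ≈ 0.039 > α = 0.025, fail to reject H0; the evidence is not statistically significant.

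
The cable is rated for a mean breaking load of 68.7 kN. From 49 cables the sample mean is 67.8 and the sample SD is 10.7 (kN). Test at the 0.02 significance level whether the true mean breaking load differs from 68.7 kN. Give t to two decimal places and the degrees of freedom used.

t = -0.59, df = 48

H0: μ = 68.7; H1: μ ≠ 68.7 (one-sample t-test, two-sided).
t = (x̄ − μ₀)/(s/√n) = (67.8 − 68.7)/(10.7/√49) = -0.59
df = n − 1 = 48
Two-sided p-value ≈ 0.559
Since p ≈ 0.559 > α = 0.02, fail to reject H0; the evidence is not statistically significant.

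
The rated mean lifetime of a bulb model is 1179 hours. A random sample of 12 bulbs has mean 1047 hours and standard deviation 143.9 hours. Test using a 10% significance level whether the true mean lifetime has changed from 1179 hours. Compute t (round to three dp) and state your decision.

t = -3.178; reject H0

H0: μ = 1179; H1: μ ≠ 1179 (one-sample t-test, two-sided).
t = (x̄ − μ₀)/(s/√n) = (1047 − 1179)/(143.9/√12) = -3.178
df = n − 1 = 11
Two-sided p-value ≈ 0.0088
Since p ≈ 0.0088 < α = 0.1, reject H0; the data support H1.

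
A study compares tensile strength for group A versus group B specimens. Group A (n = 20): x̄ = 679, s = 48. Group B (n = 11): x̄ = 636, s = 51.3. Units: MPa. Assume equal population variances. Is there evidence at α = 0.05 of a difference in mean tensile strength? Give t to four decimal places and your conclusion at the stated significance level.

t = 2.3300; reject H0

Let group 1 = group A, group 2 = group B. H0: μ_1 = μ_2; H1: μ_1 ≠ μ_2 (two-sample pooled-variance t-test, two-sided).
s_p² = [(20−1)·48² + (11−1)·51.3²]/(20+11−2) = 2417
t = (679 − 636)/√[2417·(1/20 + 1/11)] = 2.3300
df = n₁ + n₂ − 2 = 29
Two-sided p-value ≈ 0.027
Since p ≈ 0.027 < α = 0.05, reject H0; the evidence is statistically significant.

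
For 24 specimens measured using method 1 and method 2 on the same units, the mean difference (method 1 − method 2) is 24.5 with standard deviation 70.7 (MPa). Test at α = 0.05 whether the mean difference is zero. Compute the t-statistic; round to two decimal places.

H0: μ_d = 0; H1: μ_d ≠ 0 (paired t-test on the differences, two-sided).
t = d̄/(s_d/√n) = 24.5/(70.7/√24) = 1.70
df = n − 1 = 23
Two-sided p-value ≈ 0.1031
Since p ≈ 0.1031 > α = 0.05, fail to reject H0; the data do not provide sufficient evidence against H0.

1.70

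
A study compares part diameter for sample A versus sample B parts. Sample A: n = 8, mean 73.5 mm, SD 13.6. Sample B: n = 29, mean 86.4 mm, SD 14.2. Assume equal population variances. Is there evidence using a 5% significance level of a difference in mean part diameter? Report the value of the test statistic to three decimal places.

Let group 1 = sample A, group 2 = sample B. H0: μ_1 = μ_2; H1: μ_1 ≠ μ_2 (two-sample pooled-variance t-test, two-sided).
s_p² = [(8−1)·13.6² + (29−1)·14.2²]/(8+29−2) = 198.304
t = (73.5 − 86.4)/√[198.304·(1/8 + 1/29)] = -2.294
df = n₁ + n₂ − 2 = 35
Two-sided p-value ≈ 0.0279
Since p ≈ 0.0279 < α = 0.05, reject H0; the evidence is statistically significant.

-2.294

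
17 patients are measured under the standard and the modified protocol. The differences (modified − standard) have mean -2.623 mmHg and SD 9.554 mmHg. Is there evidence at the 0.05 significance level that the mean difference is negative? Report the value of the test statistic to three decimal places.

H0: μ_d = 0; H1: μ_d < 0 (paired t-test on the differences, left-tailed).
t = d̄/(s_d/√n) = -2.623/(9.554/√17) = -1.132
df = n − 1 = 16
p-value = P(T ≤ -1.132) ≈ 0.137
Since p ≈ 0.137 > α = 0.05, fail to reject H0; the evidence is not statistically significant.

-1.132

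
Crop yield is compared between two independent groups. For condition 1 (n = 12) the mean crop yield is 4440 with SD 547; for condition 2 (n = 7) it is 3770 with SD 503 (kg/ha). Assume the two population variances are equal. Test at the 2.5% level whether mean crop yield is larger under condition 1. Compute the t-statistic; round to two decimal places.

2.65

Let group 1 = condition 1, group 2 = condition 2. H0: μ_1 = μ_2; H1: μ_1 > μ_2 (two-sample pooled-variance t-test, right-tailed).
s_p² = [(12−1)·547² + (7−1)·503²]/(12+7−2) = 282903
t = (4440 − 3770)/√[282903·(1/12 + 1/7)] = 2.65
df = n₁ + n₂ − 2 = 17
p-value = P(T ≥ 2.65) ≈ 0.0084
Since p ≈ 0.0084 < α = 0.025, reject H0; the data support H1.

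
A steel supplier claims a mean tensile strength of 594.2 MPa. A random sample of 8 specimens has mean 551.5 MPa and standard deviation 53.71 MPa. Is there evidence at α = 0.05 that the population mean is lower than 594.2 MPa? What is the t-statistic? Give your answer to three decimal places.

-2.249

H0: μ = 594.2; H1: μ < 594.2 (one-sample t-test, left-tailed).
t = (x̄ − μ₀)/(s/√n) = (551.5 − 594.2)/(53.71/√8) = -2.249
df = n − 1 = 7
p-value = P(T ≤ -2.249) ≈ 0.030
Since p ≈ 0.030 < α = 0.05, reject H0; the evidence is statistically significant.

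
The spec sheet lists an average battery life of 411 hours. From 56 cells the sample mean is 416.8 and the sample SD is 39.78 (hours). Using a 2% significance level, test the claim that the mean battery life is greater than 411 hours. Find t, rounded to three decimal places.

1.091

H0: μ = 411; H1: μ > 411 (one-sample t-test, right-tailed).
t = (x̄ − μ₀)/(s/√n) = (416.8 − 411)/(39.78/√56) = 1.091
df = n − 1 = 55
p-value = P(T ≥ 1.091) ≈ 0.1400
Since p ≈ 0.1400 > α = 0.02, fail to reject H0; the evidence is not statistically significant.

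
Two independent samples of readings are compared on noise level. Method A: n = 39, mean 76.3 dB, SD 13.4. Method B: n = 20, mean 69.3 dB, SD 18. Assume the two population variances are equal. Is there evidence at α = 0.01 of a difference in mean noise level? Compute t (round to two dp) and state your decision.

Let group 1 = method A, group 2 = method B. H0: μ_1 = μ_2; H1: μ_1 ≠ μ_2 (two-sample pooled-variance t-test, two-sided).
s_p² = [(39−1)·13.4² + (20−1)·18²]/(39+20−2) = 227.707
t = (76.3 − 69.3)/√[227.707·(1/39 + 1/20)] = 1.69
df = n₁ + n₂ − 2 = 57
Two-sided p-value ≈ 0.097
Since p ≈ 0.097 > α = 0.01, fail to reject H0; the data do not provide sufficient evidence against H0.

t = 1.69; fail to reject H0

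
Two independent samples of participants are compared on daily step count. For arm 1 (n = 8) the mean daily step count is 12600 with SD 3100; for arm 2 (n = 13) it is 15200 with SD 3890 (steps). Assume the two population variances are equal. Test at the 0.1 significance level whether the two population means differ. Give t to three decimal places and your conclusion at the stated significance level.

Let group 1 = arm 1, group 2 = arm 2. H0: μ_1 = μ_2; H1: μ_1 ≠ μ_2 (two-sample pooled-variance t-test, two-sided).
s_p² = [(8−1)·3100² + (13−1)·3890²]/(8+13−2) = 13097600
t = (12600 − 15200)/√[13097600·(1/8 + 1/13)] = -1.599
df = n₁ + n₂ − 2 = 19
Two-sided p-value ≈ 0.1264
Since p ≈ 0.1264 > α = 0.1, fail to reject H0; the data do not provide sufficient evidence against H0.

t = -1.599; fail to reject H0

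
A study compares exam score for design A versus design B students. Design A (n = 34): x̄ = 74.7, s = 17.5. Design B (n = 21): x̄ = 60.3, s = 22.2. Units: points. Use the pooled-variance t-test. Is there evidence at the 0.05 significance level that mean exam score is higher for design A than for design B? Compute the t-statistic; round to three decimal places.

Let group 1 = design A, group 2 = design B. H0: μ_1 = μ_2; H1: μ_1 > μ_2 (two-sample pooled-variance t-test, right-tailed).
s_p² = [(34−1)·17.5² + (21−1)·22.2²]/(34+21−2) = 376.661
t = (74.7 − 60.3)/√[376.661·(1/34 + 1/21)] = 2.673
df = n₁ + n₂ − 2 = 53
p-value = P(T ≥ 2.673) ≈ 0.005
Since p ≈ 0.005 < α = 0.05, reject H0; the evidence is statistically significant.

2.673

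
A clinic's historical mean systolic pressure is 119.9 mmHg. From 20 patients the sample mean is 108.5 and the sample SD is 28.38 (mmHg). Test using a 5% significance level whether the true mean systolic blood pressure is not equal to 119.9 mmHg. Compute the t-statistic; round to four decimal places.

-1.7964

H0: μ = 119.9; H1: μ ≠ 119.9 (one-sample t-test, two-sided).
t = (x̄ − μ₀)/(s/√n) = (108.5 − 119.9)/(28.38/√20) = -1.7964
df = n − 1 = 19
Two-sided p-value ≈ 0.088
Since p ≈ 0.088 > α = 0.05, fail to reject H0; the evidence is not statistically significant.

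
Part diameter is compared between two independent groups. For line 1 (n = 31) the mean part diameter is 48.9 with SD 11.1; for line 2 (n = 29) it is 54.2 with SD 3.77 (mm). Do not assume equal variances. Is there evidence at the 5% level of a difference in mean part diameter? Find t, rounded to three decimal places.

-2.508

Let group 1 = line 1, group 2 = line 2. H0: μ_1 = μ_2; H1: μ_1 ≠ μ_2 (Welch's two-sample t-test, two-sided).
t = (x̄_1 − x̄_2)/√(s_1²/n_1 + s_2²/n_2) = (48.9 − 54.2)/√(11.1²/31 + 3.77²/29) = -2.508
Welch–Satterthwaite df ≈ 37.25
Two-sided p-value ≈ 0.0166
Since p ≈ 0.0166 < α = 0.05, reject H0; the data support H1.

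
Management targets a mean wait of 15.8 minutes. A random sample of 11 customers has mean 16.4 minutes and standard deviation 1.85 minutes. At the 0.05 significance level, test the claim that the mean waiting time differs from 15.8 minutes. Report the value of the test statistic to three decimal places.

H0: μ = 15.8; H1: μ ≠ 15.8 (one-sample t-test, two-sided).
t = (x̄ − μ₀)/(s/√n) = (16.4 − 15.8)/(1.85/√11) = 1.076
df = n − 1 = 10
Two-sided p-value ≈ 0.3073
Since p ≈ 0.3073 > α = 0.05, fail to reject H0; the data do not provide sufficient evidence against H0.

1.076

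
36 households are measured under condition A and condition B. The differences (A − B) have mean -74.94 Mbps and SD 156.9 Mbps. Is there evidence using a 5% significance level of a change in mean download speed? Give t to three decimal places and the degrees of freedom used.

t = -2.866, df = 35

H0: μ_d = 0; H1: μ_d ≠ 0 (paired t-test on the differences, two-sided).
t = d̄/(s_d/√n) = -74.94/(156.9/√36) = -2.866
df = n − 1 = 35
Two-sided p-value ≈ 0.007
Since p ≈ 0.007 < α = 0.05, reject H0; the evidence is statistically significant.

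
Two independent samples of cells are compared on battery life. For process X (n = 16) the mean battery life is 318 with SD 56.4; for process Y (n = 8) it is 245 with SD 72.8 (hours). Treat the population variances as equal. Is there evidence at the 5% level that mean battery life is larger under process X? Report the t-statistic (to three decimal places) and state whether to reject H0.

Let group 1 = process X, group 2 = process Y. H0: μ_1 = μ_2; H1: μ_1 > μ_2 (two-sample pooled-variance t-test, right-tailed).
s_p² = [(16−1)·56.4² + (8−1)·72.8²]/(16+8−2) = 3855.15
t = (318 − 245)/√[3855.15·(1/16 + 1/8)] = 2.715
df = n₁ + n₂ − 2 = 22
p-value = P(T ≥ 2.715) ≈ 0.0063
Since p ≈ 0.0063 < α = 0.05, reject H0; the data support H1.

t = 2.715; reject H0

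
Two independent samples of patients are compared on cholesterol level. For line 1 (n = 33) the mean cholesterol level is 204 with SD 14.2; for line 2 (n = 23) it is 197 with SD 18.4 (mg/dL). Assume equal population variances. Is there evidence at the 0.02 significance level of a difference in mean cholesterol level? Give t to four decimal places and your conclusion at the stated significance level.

t = 1.6062; fail to reject H0

Let group 1 = line 1, group 2 = line 2. H0: μ_1 = μ_2; H1: μ_1 ≠ μ_2 (two-sample pooled-variance t-test, two-sided).
s_p² = [(33−1)·14.2² + (23−1)·18.4²]/(33+23−2) = 257.422
t = (204 − 197)/√[257.422·(1/33 + 1/23)] = 1.6062
df = n₁ + n₂ − 2 = 54
Two-sided p-value ≈ 0.114
Since p ≈ 0.114 > α = 0.02, fail to reject H0; the data do not provide sufficient evidence against H0.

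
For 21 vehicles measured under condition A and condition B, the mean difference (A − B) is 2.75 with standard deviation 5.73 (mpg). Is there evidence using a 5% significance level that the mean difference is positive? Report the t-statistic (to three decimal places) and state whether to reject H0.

H0: μ_d = 0; H1: μ_d > 0 (paired t-test on the differences, right-tailed).
t = d̄/(s_d/√n) = 2.75/(5.73/√21) = 2.199
df = n − 1 = 20
p-value = P(T ≥ 2.199) ≈ 0.020
Since p ≈ 0.020 < α = 0.05, reject H0; the evidence is statistically significant.

t = 2.199; reject H0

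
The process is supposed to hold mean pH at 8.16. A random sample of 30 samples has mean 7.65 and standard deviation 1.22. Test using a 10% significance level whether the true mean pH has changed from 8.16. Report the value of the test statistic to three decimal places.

H0: μ = 8.16; H1: μ ≠ 8.16 (one-sample t-test, two-sided).
t = (x̄ − μ₀)/(s/√n) = (7.65 − 8.16)/(1.22/√30) = -2.290
df = n − 1 = 29
Two-sided p-value ≈ 0.0295
Since p ≈ 0.0295 < α = 0.1, reject H0; the data support H1.

-2.290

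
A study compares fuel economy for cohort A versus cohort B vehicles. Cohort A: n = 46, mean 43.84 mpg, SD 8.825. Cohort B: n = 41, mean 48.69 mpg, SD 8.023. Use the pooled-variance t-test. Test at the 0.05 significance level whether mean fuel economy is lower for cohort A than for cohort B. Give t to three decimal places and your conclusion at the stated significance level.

Let group 1 = cohort A, group 2 = cohort B. H0: μ_1 = μ_2; H1: μ_1 < μ_2 (two-sample pooled-variance t-test, left-tailed).
s_p² = [(46−1)·8.825² + (41−1)·8.023²]/(46+41−2) = 71.522
t = (43.84 − 48.69)/√[71.522·(1/46 + 1/41)] = -2.670
df = n₁ + n₂ − 2 = 85
p-value = P(T ≤ -2.670) ≈ 0.005
Since p ≈ 0.005 < α = 0.05, reject H0; the data support H1.

t = -2.670; reject H0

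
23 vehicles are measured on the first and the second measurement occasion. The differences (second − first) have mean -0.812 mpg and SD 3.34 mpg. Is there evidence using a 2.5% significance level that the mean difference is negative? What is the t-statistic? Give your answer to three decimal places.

-1.166

H0: μ_d = 0; H1: μ_d < 0 (paired t-test on the differences, left-tailed).
t = d̄/(s_d/√n) = -0.812/(3.34/√23) = -1.166
df = n − 1 = 22
p-value = P(T ≤ -1.166) ≈ 0.128
Since p ≈ 0.128 > α = 0.025, fail to reject H0; the data do not provide sufficient evidence against H0.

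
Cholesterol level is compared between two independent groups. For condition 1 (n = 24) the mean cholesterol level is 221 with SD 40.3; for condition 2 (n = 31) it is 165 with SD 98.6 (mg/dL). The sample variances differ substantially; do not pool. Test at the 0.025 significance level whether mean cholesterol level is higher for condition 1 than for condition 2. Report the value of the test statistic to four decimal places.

2.8679

Let group 1 = condition 1, group 2 = condition 2. H0: μ_1 = μ_2; H1: μ_1 > μ_2 (Welch's two-sample t-test, right-tailed).
t = (x̄_1 − x̄_2)/√(s_1²/n_1 + s_2²/n_2) = (221 − 165)/√(40.3²/24 + 98.6²/31) = 2.8679
Welch–Satterthwaite df ≈ 41.80
p-value = P(T ≥ 2.8679) ≈ 0.003
Since p ≈ 0.003 < α = 0.025, reject H0; the evidence is statistically significant.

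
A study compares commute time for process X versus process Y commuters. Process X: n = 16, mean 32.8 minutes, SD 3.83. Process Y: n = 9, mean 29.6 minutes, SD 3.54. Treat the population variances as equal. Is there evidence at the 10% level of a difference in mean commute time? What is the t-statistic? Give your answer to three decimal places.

Let group 1 = process X, group 2 = process Y. H0: μ_1 = μ_2; H1: μ_1 ≠ μ_2 (two-sample pooled-variance t-test, two-sided).
s_p² = [(16−1)·3.83² + (9−1)·3.54²]/(16+9−2) = 13.9255
t = (32.8 − 29.6)/√[13.9255·(1/16 + 1/9)] = 2.058
df = n₁ + n₂ − 2 = 23
Two-sided p-value ≈ 0.0511
Since p ≈ 0.0511 < α = 0.1, reject H0; the evidence is statistically significant.

2.058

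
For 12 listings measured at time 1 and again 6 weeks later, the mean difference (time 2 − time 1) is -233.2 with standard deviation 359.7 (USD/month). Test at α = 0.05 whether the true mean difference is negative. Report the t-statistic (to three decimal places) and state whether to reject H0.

t = -2.246; reject H0

H0: μ_d = 0; H1: μ_d < 0 (paired t-test on the differences, left-tailed).
t = d̄/(s_d/√n) = -233.2/(359.7/√12) = -2.246
df = n − 1 = 11
p-value = P(T ≤ -2.246) ≈ 0.0231
Since p ≈ 0.0231 < α = 0.05, reject H0; the data support H1.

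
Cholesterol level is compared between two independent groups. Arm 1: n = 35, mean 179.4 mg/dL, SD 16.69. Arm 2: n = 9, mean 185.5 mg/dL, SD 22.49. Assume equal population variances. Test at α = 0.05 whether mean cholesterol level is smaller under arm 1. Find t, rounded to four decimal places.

Let group 1 = arm 1, group 2 = arm 2. H0: μ_1 = μ_2; H1: μ_1 < μ_2 (two-sample pooled-variance t-test, left-tailed).
s_p² = [(35−1)·16.69² + (9−1)·22.49²]/(35+9−2) = 321.841
t = (179.4 − 185.5)/√[321.841·(1/35 + 1/9)] = -0.9098
df = n₁ + n₂ − 2 = 42
p-value = P(T ≤ -0.9098) ≈ 0.184
Since p ≈ 0.184 > α = 0.05, fail to reject H0; the evidence is not statistically significant.

-0.9098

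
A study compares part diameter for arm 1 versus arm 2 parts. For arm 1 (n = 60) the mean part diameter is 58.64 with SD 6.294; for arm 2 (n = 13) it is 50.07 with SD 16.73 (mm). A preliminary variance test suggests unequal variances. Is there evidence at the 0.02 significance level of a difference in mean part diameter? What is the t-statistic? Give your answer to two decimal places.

1.82

Let group 1 = arm 1, group 2 = arm 2. H0: μ_1 = μ_2; H1: μ_1 ≠ μ_2 (Welch's two-sample t-test, two-sided).
t = (x̄_1 − x̄_2)/√(s_1²/n_1 + s_2²/n_2) = (58.64 − 50.07)/√(6.294²/60 + 16.73²/13) = 1.82
Welch–Satterthwaite df ≈ 12.74
Two-sided p-value ≈ 0.092
Since p ≈ 0.092 > α = 0.02, fail to reject H0; the evidence is not statistically significant.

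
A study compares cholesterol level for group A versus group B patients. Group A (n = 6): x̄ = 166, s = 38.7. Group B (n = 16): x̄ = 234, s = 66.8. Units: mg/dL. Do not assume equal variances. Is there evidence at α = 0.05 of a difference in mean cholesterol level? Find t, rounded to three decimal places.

Let group 1 = group A, group 2 = group B. H0: μ_1 = μ_2; H1: μ_1 ≠ μ_2 (Welch's two-sample t-test, two-sided).
t = (x̄_1 − x̄_2)/√(s_1²/n_1 + s_2²/n_2) = (166 − 234)/√(38.7²/6 + 66.8²/16) = -2.958
Welch–Satterthwaite df ≈ 15.83
Two-sided p-value ≈ 0.009
Since p ≈ 0.009 < α = 0.05, reject H0; the evidence is statistically significant.

-2.958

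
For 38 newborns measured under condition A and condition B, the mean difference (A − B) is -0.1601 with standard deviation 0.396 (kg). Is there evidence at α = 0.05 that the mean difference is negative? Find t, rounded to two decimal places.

-2.49

H0: μ_d = 0; H1: μ_d < 0 (paired t-test on the differences, left-tailed).
t = d̄/(s_d/√n) = -0.1601/(0.396/√38) = -2.49
df = n − 1 = 37
p-value = P(T ≤ -2.49) ≈ 0.0087
Since p ≈ 0.0087 < α = 0.05, reject H0; the evidence is statistically significant.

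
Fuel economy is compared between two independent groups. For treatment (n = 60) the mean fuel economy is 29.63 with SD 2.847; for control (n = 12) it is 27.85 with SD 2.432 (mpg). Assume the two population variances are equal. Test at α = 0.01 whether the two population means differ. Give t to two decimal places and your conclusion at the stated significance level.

Let group 1 = treatment, group 2 = control. H0: μ_1 = μ_2; H1: μ_1 ≠ μ_2 (two-sample pooled-variance t-test, two-sided).
s_p² = [(60−1)·2.847² + (12−1)·2.432²]/(60+12−2) = 7.76114
t = (29.63 − 27.85)/√[7.76114·(1/60 + 1/12)] = 2.02
df = n₁ + n₂ − 2 = 70
Two-sided p-value ≈ 0.0472
Since p ≈ 0.0472 > α = 0.01, fail to reject H0; the data do not provide sufficient evidence against H0.

t = 2.02; fail to reject H0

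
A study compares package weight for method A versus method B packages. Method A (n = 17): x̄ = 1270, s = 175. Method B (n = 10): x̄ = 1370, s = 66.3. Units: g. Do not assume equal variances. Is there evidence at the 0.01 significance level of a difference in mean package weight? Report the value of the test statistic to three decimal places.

-2.112

Let group 1 = method A, group 2 = method B. H0: μ_1 = μ_2; H1: μ_1 ≠ μ_2 (Welch's two-sample t-test, two-sided).
t = (x̄_1 − x̄_2)/√(s_1²/n_1 + s_2²/n_2) = (1270 − 1370)/√(175²/17 + 66.3²/10) = -2.112
Welch–Satterthwaite df ≈ 22.39
Two-sided p-value ≈ 0.0460
Since p ≈ 0.0460 > α = 0.01, fail to reject H0; the data do not provide sufficient evidence against H0.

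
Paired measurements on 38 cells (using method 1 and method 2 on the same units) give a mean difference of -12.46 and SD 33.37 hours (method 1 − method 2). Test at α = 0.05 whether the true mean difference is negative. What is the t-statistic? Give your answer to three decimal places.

H0: μ_d = 0; H1: μ_d < 0 (paired t-test on the differences, left-tailed).
t = d̄/(s_d/√n) = -12.46/(33.37/√38) = -2.302
df = n − 1 = 37
p-value = P(T ≤ -2.302) ≈ 0.0135
Since p ≈ 0.0135 < α = 0.05, reject H0; the evidence is statistically significant.

-2.302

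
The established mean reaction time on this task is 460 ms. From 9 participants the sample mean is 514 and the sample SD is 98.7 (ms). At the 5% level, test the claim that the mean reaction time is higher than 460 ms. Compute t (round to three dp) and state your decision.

H0: μ = 460; H1: μ > 460 (one-sample t-test, right-tailed).
t = (x̄ − μ₀)/(s/√n) = (514 − 460)/(98.7/√9) = 1.641
df = n − 1 = 8
p-value = P(T ≥ 1.641) ≈ 0.070
Since p ≈ 0.070 > α = 0.05, fail to reject H0; the data do not provide sufficient evidence against H0.

t = 1.641; fail to reject H0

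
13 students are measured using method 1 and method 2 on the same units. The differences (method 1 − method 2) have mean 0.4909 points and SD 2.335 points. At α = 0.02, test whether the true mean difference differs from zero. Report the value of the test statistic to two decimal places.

0.76

H0: μ_d = 0; H1: μ_d ≠ 0 (paired t-test on the differences, two-sided).
t = d̄/(s_d/√n) = 0.4909/(2.335/√13) = 0.76
df = n − 1 = 12
Two-sided p-value ≈ 0.4631
Since p ≈ 0.4631 > α = 0.02, fail to reject H0; the evidence is not statistically significant.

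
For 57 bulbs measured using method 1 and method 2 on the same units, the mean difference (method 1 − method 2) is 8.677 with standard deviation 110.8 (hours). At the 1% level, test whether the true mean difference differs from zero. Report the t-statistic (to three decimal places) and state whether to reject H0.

H0: μ_d = 0; H1: μ_d ≠ 0 (paired t-test on the differences, two-sided).
t = d̄/(s_d/√n) = 8.677/(110.8/√57) = 0.591
df = n − 1 = 56
Two-sided p-value ≈ 0.5567
Since p ≈ 0.5567 > α = 0.01, fail to reject H0; the data do not provide sufficient evidence against H0.

t = 0.591; fail to reject H0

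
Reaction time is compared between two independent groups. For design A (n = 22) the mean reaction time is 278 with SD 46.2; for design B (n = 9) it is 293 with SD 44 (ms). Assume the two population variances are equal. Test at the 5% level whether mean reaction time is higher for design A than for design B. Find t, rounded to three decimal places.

-0.831

Let group 1 = design A, group 2 = design B. H0: μ_1 = μ_2; H1: μ_1 > μ_2 (two-sample pooled-variance t-test, right-tailed).
s_p² = [(22−1)·46.2² + (9−1)·44²]/(22+9−2) = 2079.7
t = (278 − 293)/√[2079.7·(1/22 + 1/9)] = -0.831
df = n₁ + n₂ − 2 = 29
p-value = P(T ≥ -0.831) ≈ 0.794
Since p ≈ 0.794 > α = 0.05, fail to reject H0; the evidence is not statistically significant.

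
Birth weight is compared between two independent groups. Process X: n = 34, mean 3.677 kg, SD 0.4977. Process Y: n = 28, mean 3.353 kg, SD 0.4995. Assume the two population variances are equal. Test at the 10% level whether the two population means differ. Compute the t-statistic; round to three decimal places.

2.547

Let group 1 = process X, group 2 = process Y. H0: μ_1 = μ_2; H1: μ_1 ≠ μ_2 (two-sample pooled-variance t-test, two-sided).
s_p² = [(34−1)·0.4977² + (28−1)·0.4995²]/(34+28−2) = 0.248513
t = (3.677 − 3.353)/√[0.248513·(1/34 + 1/28)] = 2.547
df = n₁ + n₂ − 2 = 60
Two-sided p-value ≈ 0.013
Since p ≈ 0.013 < α = 0.1, reject H0; the evidence is statistically significant.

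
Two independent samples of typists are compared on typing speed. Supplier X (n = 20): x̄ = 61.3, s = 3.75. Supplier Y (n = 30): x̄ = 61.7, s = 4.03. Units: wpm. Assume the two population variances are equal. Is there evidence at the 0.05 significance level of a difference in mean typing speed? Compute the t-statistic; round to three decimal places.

-0.353

Let group 1 = supplier X, group 2 = supplier Y. H0: μ_1 = μ_2; H1: μ_1 ≠ μ_2 (two-sample pooled-variance t-test, two-sided).
s_p² = [(20−1)·3.75² + (30−1)·4.03²]/(20+30−2) = 15.3786
t = (61.3 − 61.7)/√[15.3786·(1/20 + 1/30)] = -0.353
df = n₁ + n₂ − 2 = 48
Two-sided p-value ≈ 0.7254
Since p ≈ 0.7254 > α = 0.05, fail to reject H0; the data do not provide sufficient evidence against H0.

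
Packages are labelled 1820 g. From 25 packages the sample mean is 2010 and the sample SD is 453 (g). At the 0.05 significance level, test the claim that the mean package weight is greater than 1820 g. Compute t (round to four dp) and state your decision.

t = 2.0971; reject H0

H0: μ = 1820; H1: μ > 1820 (one-sample t-test, right-tailed).
t = (x̄ − μ₀)/(s/√n) = (2010 − 1820)/(453/√25) = 2.0971
df = n − 1 = 24
p-value = P(T ≥ 2.0971) ≈ 0.023
Since p ≈ 0.023 < α = 0.05, reject H0; the evidence is statistically significant.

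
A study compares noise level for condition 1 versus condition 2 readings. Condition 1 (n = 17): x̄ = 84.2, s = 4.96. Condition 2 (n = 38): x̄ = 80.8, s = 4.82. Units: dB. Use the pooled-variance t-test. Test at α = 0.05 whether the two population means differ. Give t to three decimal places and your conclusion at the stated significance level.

Let group 1 = condition 1, group 2 = condition 2. H0: μ_1 = μ_2; H1: μ_1 ≠ μ_2 (two-sample pooled-variance t-test, two-sided).
s_p² = [(17−1)·4.96² + (38−1)·4.82²]/(17+38−2) = 23.6457
t = (84.2 − 80.8)/√[23.6457·(1/17 + 1/38)] = 2.396
df = n₁ + n₂ − 2 = 53
Two-sided p-value ≈ 0.020
Since p ≈ 0.020 < α = 0.05, reject H0; the data support H1.

t = 2.396; reject H0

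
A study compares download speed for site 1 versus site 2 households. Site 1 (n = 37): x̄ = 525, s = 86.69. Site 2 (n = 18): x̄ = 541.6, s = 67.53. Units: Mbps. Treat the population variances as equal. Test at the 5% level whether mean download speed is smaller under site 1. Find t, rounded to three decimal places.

Let group 1 = site 1, group 2 = site 2. H0: μ_1 = μ_2; H1: μ_1 < μ_2 (two-sample pooled-variance t-test, left-tailed).
s_p² = [(37−1)·86.69² + (18−1)·67.53²]/(37+18−2) = 6567.37
t = (525 − 541.6)/√[6567.37·(1/37 + 1/18)] = -0.713
df = n₁ + n₂ − 2 = 53
p-value = P(T ≤ -0.713) ≈ 0.240
Since p ≈ 0.240 > α = 0.05, fail to reject H0; the evidence is not statistically significant.

-0.713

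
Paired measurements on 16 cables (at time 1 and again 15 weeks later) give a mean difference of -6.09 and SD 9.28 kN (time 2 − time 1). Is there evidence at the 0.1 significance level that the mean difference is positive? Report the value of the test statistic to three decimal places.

H0: μ_d = 0; H1: μ_d > 0 (paired t-test on the differences, right-tailed).
t = d̄/(s_d/√n) = -6.09/(9.28/√16) = -2.625
df = n − 1 = 15
p-value = P(T ≥ -2.625) ≈ 0.9904
Since p ≈ 0.9904 > α = 0.1, fail to reject H0; the data do not provide sufficient evidence against H0.

-2.625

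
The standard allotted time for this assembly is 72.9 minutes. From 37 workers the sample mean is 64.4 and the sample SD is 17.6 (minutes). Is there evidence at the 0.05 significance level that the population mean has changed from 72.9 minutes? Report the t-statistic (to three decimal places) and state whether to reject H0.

t = -2.938; reject H0

H0: μ = 72.9; H1: μ ≠ 72.9 (one-sample t-test, two-sided).
t = (x̄ − μ₀)/(s/√n) = (64.4 − 72.9)/(17.6/√37) = -2.938
df = n − 1 = 36
Two-sided p-value ≈ 0.006
Since p ≈ 0.006 < α = 0.05, reject H0; the data support H1.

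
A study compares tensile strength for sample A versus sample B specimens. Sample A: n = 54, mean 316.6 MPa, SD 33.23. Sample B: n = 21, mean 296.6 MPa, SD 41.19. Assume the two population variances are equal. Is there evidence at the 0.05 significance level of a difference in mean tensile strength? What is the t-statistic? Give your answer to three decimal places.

2.185

Let group 1 = sample A, group 2 = sample B. H0: μ_1 = μ_2; H1: μ_1 ≠ μ_2 (two-sample pooled-variance t-test, two-sided).
s_p² = [(54−1)·33.23² + (21−1)·41.19²]/(54+21−2) = 1266.53
t = (316.6 − 296.6)/√[1266.53·(1/54 + 1/21)] = 2.185
df = n₁ + n₂ − 2 = 73
Two-sided p-value ≈ 0.0321
Since p ≈ 0.0321 < α = 0.05, reject H0; the data support H1.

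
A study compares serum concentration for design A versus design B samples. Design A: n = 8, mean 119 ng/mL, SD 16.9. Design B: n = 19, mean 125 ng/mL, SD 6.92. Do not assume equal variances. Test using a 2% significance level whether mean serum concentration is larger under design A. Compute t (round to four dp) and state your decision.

Let group 1 = design A, group 2 = design B. H0: μ_1 = μ_2; H1: μ_1 > μ_2 (Welch's two-sample t-test, right-tailed).
t = (x̄_1 − x̄_2)/√(s_1²/n_1 + s_2²/n_2) = (119 − 125)/√(16.9²/8 + 6.92²/19) = -0.9705
Welch–Satterthwaite df ≈ 8.01
p-value = P(T ≥ -0.9705) ≈ 0.820
Since p ≈ 0.820 > α = 0.02, fail to reject H0; the evidence is not statistically significant.

t = -0.9705; fail to reject H0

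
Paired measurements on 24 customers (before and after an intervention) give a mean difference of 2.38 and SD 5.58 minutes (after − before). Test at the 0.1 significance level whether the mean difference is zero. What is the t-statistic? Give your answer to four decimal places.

H0: μ_d = 0; H1: μ_d ≠ 0 (paired t-test on the differences, two-sided).
t = d̄/(s_d/√n) = 2.38/(5.58/√24) = 2.0895
df = n − 1 = 23
Two-sided p-value ≈ 0.048
Since p ≈ 0.048 < α = 0.1, reject H0; the evidence is statistically significant.

2.0895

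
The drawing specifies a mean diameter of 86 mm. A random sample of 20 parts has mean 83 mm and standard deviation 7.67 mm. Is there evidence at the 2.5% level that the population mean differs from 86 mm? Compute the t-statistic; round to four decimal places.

H0: μ = 86; H1: μ ≠ 86 (one-sample t-test, two-sided).
t = (x̄ − μ₀)/(s/√n) = (83 − 86)/(7.67/√20) = -1.7492
df = n − 1 = 19
Two-sided p-value ≈ 0.096
Since p ≈ 0.096 > α = 0.025, fail to reject H0; the evidence is not statistically significant.

-1.7492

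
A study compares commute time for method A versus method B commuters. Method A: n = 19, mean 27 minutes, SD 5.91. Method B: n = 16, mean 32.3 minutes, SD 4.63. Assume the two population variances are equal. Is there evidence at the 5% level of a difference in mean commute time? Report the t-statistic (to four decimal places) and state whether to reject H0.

t = -2.9108; reject H0

Let group 1 = method A, group 2 = method B. H0: μ_1 = μ_2; H1: μ_1 ≠ μ_2 (two-sample pooled-variance t-test, two-sided).
s_p² = [(19−1)·5.91² + (16−1)·4.63²]/(19+16−2) = 28.7957
t = (27 − 32.3)/√[28.7957·(1/19 + 1/16)] = -2.9108
df = n₁ + n₂ − 2 = 33
Two-sided p-value ≈ 0.0064
Since p ≈ 0.0064 < α = 0.05, reject H0; the data support H1.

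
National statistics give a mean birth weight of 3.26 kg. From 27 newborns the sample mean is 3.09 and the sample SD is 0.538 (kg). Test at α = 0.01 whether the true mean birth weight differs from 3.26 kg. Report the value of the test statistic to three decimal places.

H0: μ = 3.26; H1: μ ≠ 3.26 (one-sample t-test, two-sided).
t = (x̄ − μ₀)/(s/√n) = (3.09 − 3.26)/(0.538/√27) = -1.642
df = n − 1 = 26
Two-sided p-value ≈ 0.1127
Since p ≈ 0.1127 > α = 0.01, fail to reject H0; the evidence is not statistically significant.

-1.642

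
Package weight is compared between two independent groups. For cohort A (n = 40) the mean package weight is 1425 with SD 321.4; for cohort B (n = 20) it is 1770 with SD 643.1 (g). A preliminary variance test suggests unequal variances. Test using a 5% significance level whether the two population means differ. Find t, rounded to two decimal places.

Let group 1 = cohort A, group 2 = cohort B. H0: μ_1 = μ_2; H1: μ_1 ≠ μ_2 (Welch's two-sample t-test, two-sided).
t = (x̄_1 − x̄_2)/√(s_1²/n_1 + s_2²/n_2) = (1425 − 1770)/√(321.4²/40 + 643.1²/20) = -2.26
Welch–Satterthwaite df ≈ 23.86
Two-sided p-value ≈ 0.033
Since p ≈ 0.033 < α = 0.05, reject H0; the data support H1.

-2.26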